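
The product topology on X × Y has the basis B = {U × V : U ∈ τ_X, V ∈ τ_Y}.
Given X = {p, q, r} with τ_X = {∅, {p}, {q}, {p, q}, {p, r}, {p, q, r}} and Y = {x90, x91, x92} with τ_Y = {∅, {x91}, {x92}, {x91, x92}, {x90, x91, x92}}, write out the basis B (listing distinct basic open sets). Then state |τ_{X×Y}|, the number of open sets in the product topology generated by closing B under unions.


Basis B = {∅ × ∅, {p} × {x91}, {p} × {x92}, {q} × {x91}, {q} × {x92}, {p} × {x91, x92}, {p, q} × {x91}, {p, r} × {x91}, {p, q} × {x92}, {p, r} × {x92}, {q} × {x91, x92}, {p} × {x90, x91, x92}, {p, q, r} × {x91}, {p, q, r} × {x92}, {q} × {x90, x91, x92}, {p, q} × {x91, x92}, {p, r} × {x91, x92}, {p, q} × {x90, x91, x92}, {p, r} × {x90, x91, x92}, {p, q, r} × {x91, x92}, {p, q, r} × {x90, x91, x92}}; |τ_{X×Y}| = 70.

Enumerate products U × V with U ∈ τ_X, V ∈ τ_Y (deduplicated):
  ∅ × ∅ = {} (∅)
  {p} × {x91} = {(p,x91)}
  {p} × {x92} = {(p,x92)}
  {q} × {x91} = {(q,x91)}
  {q} × {x92} = {(q,x92)}
  {p} × {x91, x92} = {(p,x91), (p,x92)}
  {p, q} × {x91} = {(p,x91), (q,x91)}
  {p, r} × {x91} = {(p,x91), (r,x91)}
  {p, q} × {x92} = {(p,x92), (q,x92)}
  {p, r} × {x92} = {(p,x92), (r,x92)}
  {q} × {x91, x92} = {(q,x91), (q,x92)}
  {p} × {x90, x91, x92} = {(p,x90), (p,x91), (p,x92)}
  {p, q, r} × {x91} = {(p,x91), (q,x91), (r,x91)}
  {p, q, r} × {x92} = {(p,x92), (q,x92), (r,x92)}
  {q} × {x90, x91, x92} = {(q,x90), (q,x91), (q,x92)}
  {p, q} × {x91, x92} = {(p,x91), (p,x92), (q,x91), (q,x92)}
  {p, r} × {x91, x92} = {(p,x91), (p,x92), (r,x91), (r,x92)}
  {p, q} × {x90, x91, x92} = {(p,x90), (p,x91), (p,x92), (q,x90), (q,x91), (q,x92)}
  {p, r} × {x90, x91, x92} = {(p,x90), (p,x91), (p,x92), (r,x90), (r,x91), (r,x92)}
  {p, q, r} × {x91, x92} = {(p,x91), (p,x92), (q,x91), (q,x92), (r,x91), (r,x92)}
  {p, q, r} × {x90, x91, x92} = {(p,x90), (p,x91), (p,x92), (q,x90), (q,x91), (q,x92), (r,x90), (r,x91), (r,x92)}
These 21 distinct sets form the basis B.
Close under arbitrary unions to get τ_{X×Y}; counting gives |τ_{X×Y}| = 70.


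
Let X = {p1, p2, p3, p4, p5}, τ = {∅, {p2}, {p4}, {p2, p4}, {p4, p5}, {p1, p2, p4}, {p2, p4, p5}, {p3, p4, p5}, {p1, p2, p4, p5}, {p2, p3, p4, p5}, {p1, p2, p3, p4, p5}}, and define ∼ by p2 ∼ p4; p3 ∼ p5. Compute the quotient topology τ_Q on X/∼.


X/∼ = {[p1], [p2=p4], [p3=p5]}; |τ_Q| = 5.

Equivalence classes: [p1], [p2=p4], [p3=p5].
Quotient map π: X → X/∼ sends p1 ↦ [p1], p2 ↦ [p2=p4], p3 ↦ [p3=p5], p4 ↦ [p2=p4], p5 ↦ [p3=p5].
For each subset V ⊆ X/∼, compute π^{-1}(V) ⊆ X and check whether π^{-1}(V) ∈ τ. V is open in τ_Q iff π^{-1}(V) ∈ τ.
  V = {}: π^{-1}(V) = ∅ ∈ τ ✓.
  V = {[p1]}: π^{-1}(V) = {p1} ∉ τ ✗.
  V = {[p2=p4]}: π^{-1}(V) = {p2, p4} ∈ τ ✓.
  V = {[p1], [p2=p4]}: π^{-1}(V) = {p1, p2, p4} ∈ τ ✓.
  V = {[p3=p5]}: π^{-1}(V) = {p3, p5} ∉ τ ✗.
  V = {[p1], [p3=p5]}: π^{-1}(V) = {p1, p3, p5} ∉ τ ✗.
  V = {[p2=p4], [p3=p5]}: π^{-1}(V) = {p2, p3, p4, p5} ∈ τ ✓.
  V = {[p1], [p2=p4], [p3=p5]}: π^{-1}(V) = {p1, p2, p3, p4, p5} ∈ τ ✓.
Open sets in the quotient: τ_Q = {{}, {[p2=p4]}, {[p1], [p2=p4]}, {[p2=p4], [p3=p5]}, {[p1], [p2=p4], [p3=p5]}} (5 elements).


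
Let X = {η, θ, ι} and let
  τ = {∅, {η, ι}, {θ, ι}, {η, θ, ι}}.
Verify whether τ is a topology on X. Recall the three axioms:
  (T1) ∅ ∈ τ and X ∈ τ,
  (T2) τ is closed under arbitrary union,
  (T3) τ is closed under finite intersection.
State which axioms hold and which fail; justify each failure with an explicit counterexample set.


τ is NOT a topology on X.

Axiom (T1): ∅ ∈ τ? Yes; X ∈ τ? Yes.
Axiom (T2/T3): check pairwise unions and intersections of members of τ.
Counterexample for (T3): {η, ι} ∩ {θ, ι} = {ι} ∉ τ. Therefore τ is NOT a topology.


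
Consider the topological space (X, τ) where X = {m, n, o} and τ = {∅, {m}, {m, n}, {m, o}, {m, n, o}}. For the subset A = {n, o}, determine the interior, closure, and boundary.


int(A) = ∅, cl(A) = {n, o}, ∂A = {n, o}.

Closed sets in (X, τ) are complements of opens:
  closed(X, τ) = {∅, {n}, {o}, {n, o}, {m, n, o}}.
int(A) = ⋃ {U ∈ τ : U ⊆ A}. Opens contained in A: ∅.
Taking the union of these: int(A) = ∅.
cl(A) = ⋂ {C closed : A ⊆ C}. Closed sets containing A: {n, o}, {m, n, o}.
Intersecting these: cl(A) = {n, o}.
∂A = cl(A) ∖ int(A) = {n, o} ∖ ∅ = {n, o}.


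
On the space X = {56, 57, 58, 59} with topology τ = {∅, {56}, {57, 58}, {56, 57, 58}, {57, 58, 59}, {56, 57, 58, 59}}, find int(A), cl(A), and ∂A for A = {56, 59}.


int(A) = {56}, cl(A) = {56, 59}, ∂A = {59}.

Closed sets in (X, τ) are complements of opens:
  closed(X, τ) = {∅, {56}, {59}, {56, 59}, {57, 58, 59}, {56, 57, 58, 59}}.
int(A) = ⋃ {U ∈ τ : U ⊆ A}. Opens contained in A: ∅, {56}.
Taking the union of these: int(A) = {56}.
cl(A) = ⋂ {C closed : A ⊆ C}. Closed sets containing A: {56, 59}, {56, 57, 58, 59}.
Intersecting these: cl(A) = {56, 59}.
∂A = cl(A) ∖ int(A) = {56, 59} ∖ {56} = {59}.


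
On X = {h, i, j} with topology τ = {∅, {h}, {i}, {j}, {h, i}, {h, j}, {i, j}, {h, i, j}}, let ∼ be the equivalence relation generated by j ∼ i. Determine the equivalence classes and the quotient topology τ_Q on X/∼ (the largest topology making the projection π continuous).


X/∼ = {[h], [i=j]}; |τ_Q| = 4.

Equivalence classes: [h], [i=j].
Quotient map π: X → X/∼ sends h ↦ [h], i ↦ [i=j], j ↦ [i=j].
For each subset V ⊆ X/∼, compute π^{-1}(V) ⊆ X and check whether π^{-1}(V) ∈ τ. V is open in τ_Q iff π^{-1}(V) ∈ τ.
  V = {}: π^{-1}(V) = ∅ ∈ τ ✓.
  V = {[h]}: π^{-1}(V) = {h} ∈ τ ✓.
  V = {[i=j]}: π^{-1}(V) = {i, j} ∈ τ ✓.
  V = {[h], [i=j]}: π^{-1}(V) = {h, i, j} ∈ τ ✓.
Open sets in the quotient: τ_Q = {{}, {[h]}, {[i=j]}, {[h], [i=j]}} (4 elements).


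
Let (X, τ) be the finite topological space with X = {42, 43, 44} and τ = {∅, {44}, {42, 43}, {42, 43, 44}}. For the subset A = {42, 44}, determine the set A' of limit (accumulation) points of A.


A' = {43}

For each x ∈ X, list the open sets U ∈ τ with x ∈ U, then check whether U ∩ (A ∖ {x}) ≠ ∅ for every such U.
  x = 42: open {42, 43} ∋ x has {42, 43} ∩ (A ∖ {42}) = ∅, so x is NOT a limit point.
  x = 43: opens ∋ x are {42, 43}, {42, 43, 44}; each meets A ∖ {43}, so x IS a limit point.
  x = 44: open {44} ∋ x has {44} ∩ (A ∖ {44}) = ∅, so x is NOT a limit point.
Collecting: A' = {43}.


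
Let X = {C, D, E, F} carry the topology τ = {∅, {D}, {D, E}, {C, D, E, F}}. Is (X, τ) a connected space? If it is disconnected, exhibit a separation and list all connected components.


(X, τ) is connected.

Find clopen sets (U ∈ τ with X ∖ U ∈ τ):
  U = ∅, X ∖ U = {C, D, E, F} — both open, so U is clopen.
  U = {C, D, E, F}, X ∖ U = ∅ — both open, so U is clopen.
Only trivial clopens (∅ and X) exist, so (X, τ) is connected.
Compute connected components by grouping points that agree on all clopens:
  component: {C, D, E, F}


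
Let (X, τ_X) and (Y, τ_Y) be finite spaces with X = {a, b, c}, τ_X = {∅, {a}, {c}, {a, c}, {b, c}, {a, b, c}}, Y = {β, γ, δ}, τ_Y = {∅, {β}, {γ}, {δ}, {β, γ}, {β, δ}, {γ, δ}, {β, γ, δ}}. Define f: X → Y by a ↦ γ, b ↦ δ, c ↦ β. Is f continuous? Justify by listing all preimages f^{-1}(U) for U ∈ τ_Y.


f is NOT continuous.

Compute f^{-1}(U) for each U ∈ τ_Y:
  U = ∅: f^{-1}(U) = ∅ ∈ τ_X ✓.
  U = {β}: f^{-1}(U) = {c} ∈ τ_X ✓.
  U = {γ}: f^{-1}(U) = {a} ∈ τ_X ✓.
  U = {δ}: f^{-1}(U) = {b} ∉ τ_X ✗.
  U = {β, γ}: f^{-1}(U) = {a, c} ∈ τ_X ✓.
  U = {β, δ}: f^{-1}(U) = {b, c} ∈ τ_X ✓.
  U = {γ, δ}: f^{-1}(U) = {a, b} ∉ τ_X ✗.
  U = {β, γ, δ}: f^{-1}(U) = {a, b, c} ∈ τ_X ✓.
Found U = {δ} with f^{-1}(U) = {b} not in τ_X. Therefore f is NOT continuous.


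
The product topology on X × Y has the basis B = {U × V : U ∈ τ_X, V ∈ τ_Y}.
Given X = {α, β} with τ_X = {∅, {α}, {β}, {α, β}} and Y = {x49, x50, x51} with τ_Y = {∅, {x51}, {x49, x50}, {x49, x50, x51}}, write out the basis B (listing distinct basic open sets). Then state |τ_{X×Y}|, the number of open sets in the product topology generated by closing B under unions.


Basis B = {∅ × ∅, {α} × {x51}, {β} × {x51}, {α} × {x49, x50}, {α, β} × {x51}, {β} × {x49, x50}, {α} × {x49, x50, x51}, {β} × {x49, x50, x51}, {α, β} × {x49, x50}, {α, β} × {x49, x50, x51}}; |τ_{X×Y}| = 16.

Enumerate products U × V with U ∈ τ_X, V ∈ τ_Y (deduplicated):
  ∅ × ∅ = {} (∅)
  {α} × {x51} = {(α,x51)}
  {β} × {x51} = {(β,x51)}
  {α} × {x49, x50} = {(α,x49), (α,x50)}
  {α, β} × {x51} = {(α,x51), (β,x51)}
  {β} × {x49, x50} = {(β,x49), (β,x50)}
  {α} × {x49, x50, x51} = {(α,x49), (α,x50), (α,x51)}
  {β} × {x49, x50, x51} = {(β,x49), (β,x50), (β,x51)}
  {α, β} × {x49, x50} = {(α,x49), (α,x50), (β,x49), (β,x50)}
  {α, β} × {x49, x50, x51} = {(α,x49), (α,x50), (α,x51), (β,x49), (β,x50), (β,x51)}
These 10 distinct sets form the basis B.
Close under arbitrary unions to get τ_{X×Y}; counting gives |τ_{X×Y}| = 16.


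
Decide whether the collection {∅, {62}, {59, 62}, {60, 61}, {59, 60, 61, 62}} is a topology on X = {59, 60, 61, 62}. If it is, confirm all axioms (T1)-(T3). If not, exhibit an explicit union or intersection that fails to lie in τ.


τ is NOT a topology on X.

Axiom (T1): ∅ ∈ τ? Yes; X ∈ τ? Yes.
Axiom (T2/T3): check pairwise unions and intersections of members of τ.
Counterexample for (T2): {62} ∪ {60, 61} = {60, 61, 62} ∉ τ. Therefore τ is NOT a topology.


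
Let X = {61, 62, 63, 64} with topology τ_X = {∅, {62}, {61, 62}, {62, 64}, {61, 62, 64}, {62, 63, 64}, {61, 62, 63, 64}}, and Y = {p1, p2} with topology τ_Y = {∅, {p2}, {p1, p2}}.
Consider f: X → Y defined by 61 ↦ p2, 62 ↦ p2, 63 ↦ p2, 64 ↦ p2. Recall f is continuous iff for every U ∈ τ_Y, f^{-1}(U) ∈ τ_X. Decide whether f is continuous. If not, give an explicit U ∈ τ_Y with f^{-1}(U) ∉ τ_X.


f IS continuous.

Compute f^{-1}(U) for each U ∈ τ_Y:
  U = ∅: f^{-1}(U) = ∅ ∈ τ_X ✓.
  U = {p2}: f^{-1}(U) = {61, 62, 63, 64} ∈ τ_X ✓.
  U = {p1, p2}: f^{-1}(U) = {61, 62, 63, 64} ∈ τ_X ✓.
Every preimage lies in τ_X, so f IS continuous.


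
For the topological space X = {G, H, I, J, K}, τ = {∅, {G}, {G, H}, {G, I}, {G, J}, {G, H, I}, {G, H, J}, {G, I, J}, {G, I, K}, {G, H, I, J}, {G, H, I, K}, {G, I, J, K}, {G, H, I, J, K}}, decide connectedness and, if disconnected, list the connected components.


(X, τ) is connected.

Find clopen sets (U ∈ τ with X ∖ U ∈ τ):
  U = ∅, X ∖ U = {G, H, I, J, K} — both open, so U is clopen.
  U = {G, H, I, J, K}, X ∖ U = ∅ — both open, so U is clopen.
Only trivial clopens (∅ and X) exist, so (X, τ) is connected.
Compute connected components by grouping points that agree on all clopens:
  component: {G, H, I, J, K}


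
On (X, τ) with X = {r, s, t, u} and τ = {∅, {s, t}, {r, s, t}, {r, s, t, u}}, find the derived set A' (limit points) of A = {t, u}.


A' = {r, s, u}

For each x ∈ X, list the open sets U ∈ τ with x ∈ U, then check whether U ∩ (A ∖ {x}) ≠ ∅ for every such U.
  x = r: opens ∋ x are {r, s, t}, {r, s, t, u}; each meets A ∖ {r}, so x IS a limit point.
  x = s: opens ∋ x are {s, t}, {r, s, t}, {r, s, t, u}; each meets A ∖ {s}, so x IS a limit point.
  x = t: open {s, t} ∋ x has {s, t} ∩ (A ∖ {t}) = ∅, so x is NOT a limit point.
  x = u: opens ∋ x are {r, s, t, u}; each meets A ∖ {u}, so x IS a limit point.
Collecting: A' = {r, s, u}.


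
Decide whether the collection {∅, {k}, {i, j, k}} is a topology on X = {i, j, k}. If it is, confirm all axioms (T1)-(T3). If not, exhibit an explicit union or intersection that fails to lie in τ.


τ IS a topology on X.

Axiom (T1): ∅ ∈ τ? Yes; X ∈ τ? Yes.
Axiom (T2/T3): check pairwise unions and intersections of members of τ.
All pairwise intersections and unions checked — each lies in τ. Therefore τ satisfies (T1), (T2), (T3): it IS a topology on X.


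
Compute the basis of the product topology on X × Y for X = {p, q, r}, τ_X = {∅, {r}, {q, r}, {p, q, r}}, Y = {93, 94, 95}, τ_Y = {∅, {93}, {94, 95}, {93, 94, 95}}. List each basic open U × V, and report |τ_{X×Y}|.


Basis B = {∅ × ∅, {r} × {93}, {q, r} × {93}, {r} × {94, 95}, {p, q, r} × {93}, {r} × {93, 94, 95}, {q, r} × {94, 95}, {p, q, r} × {94, 95}, {q, r} × {93, 94, 95}, {p, q, r} × {93, 94, 95}}; |τ_{X×Y}| = 16.

Enumerate products U × V with U ∈ τ_X, V ∈ τ_Y (deduplicated):
  ∅ × ∅ = {} (∅)
  {r} × {93} = {(r,93)}
  {q, r} × {93} = {(q,93), (r,93)}
  {r} × {94, 95} = {(r,94), (r,95)}
  {p, q, r} × {93} = {(p,93), (q,93), (r,93)}
  {r} × {93, 94, 95} = {(r,93), (r,94), (r,95)}
  {q, r} × {94, 95} = {(q,94), (q,95), (r,94), (r,95)}
  {p, q, r} × {94, 95} = {(p,94), (p,95), (q,94), (q,95), (r,94), (r,95)}
  {q, r} × {93, 94, 95} = {(q,93), (q,94), (q,95), (r,93), (r,94), (r,95)}
  {p, q, r} × {93, 94, 95} = {(p,93), (p,94), (p,95), (q,93), (q,94), (q,95), (r,93), (r,94), (r,95)}
These 10 distinct sets form the basis B.
Close under arbitrary unions to get τ_{X×Y}; counting gives |τ_{X×Y}| = 16.


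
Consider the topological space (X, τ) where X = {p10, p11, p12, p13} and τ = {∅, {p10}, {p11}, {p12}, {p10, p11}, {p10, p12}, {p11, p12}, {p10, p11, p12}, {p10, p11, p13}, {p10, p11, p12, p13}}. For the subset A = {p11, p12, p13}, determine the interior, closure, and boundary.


int(A) = {p11, p12}, cl(A) = {p11, p12, p13}, ∂A = {p13}.

Closed sets in (X, τ) are complements of opens:
  closed(X, τ) = {∅, {p12}, {p13}, {p10, p13}, {p11, p13}, {p12, p13}, {p10, p11, p13}, {p10, p12, p13}, {p11, p12, p13}, {p10, p11, p12, p13}}.
int(A) = ⋃ {U ∈ τ : U ⊆ A}. Opens contained in A: ∅, {p11}, {p12}, {p11, p12}.
Taking the union of these: int(A) = {p11, p12}.
cl(A) = ⋂ {C closed : A ⊆ C}. Closed sets containing A: {p11, p12, p13}, {p10, p11, p12, p13}.
Intersecting these: cl(A) = {p11, p12, p13}.
∂A = cl(A) ∖ int(A) = {p11, p12, p13} ∖ {p11, p12} = {p13}.


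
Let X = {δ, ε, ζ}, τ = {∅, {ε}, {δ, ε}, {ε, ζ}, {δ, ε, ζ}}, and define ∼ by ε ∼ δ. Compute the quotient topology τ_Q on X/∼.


X/∼ = {[δ=ε], [ζ]}; |τ_Q| = 3.

Equivalence classes: [δ=ε], [ζ].
Quotient map π: X → X/∼ sends δ ↦ [δ=ε], ε ↦ [δ=ε], ζ ↦ [ζ].
For each subset V ⊆ X/∼, compute π^{-1}(V) ⊆ X and check whether π^{-1}(V) ∈ τ. V is open in τ_Q iff π^{-1}(V) ∈ τ.
  V = {}: π^{-1}(V) = ∅ ∈ τ ✓.
  V = {[δ=ε]}: π^{-1}(V) = {δ, ε} ∈ τ ✓.
  V = {[ζ]}: π^{-1}(V) = {ζ} ∉ τ ✗.
  V = {[δ=ε], [ζ]}: π^{-1}(V) = {δ, ε, ζ} ∈ τ ✓.
Open sets in the quotient: τ_Q = {{}, {[δ=ε]}, {[δ=ε], [ζ]}} (3 elements).


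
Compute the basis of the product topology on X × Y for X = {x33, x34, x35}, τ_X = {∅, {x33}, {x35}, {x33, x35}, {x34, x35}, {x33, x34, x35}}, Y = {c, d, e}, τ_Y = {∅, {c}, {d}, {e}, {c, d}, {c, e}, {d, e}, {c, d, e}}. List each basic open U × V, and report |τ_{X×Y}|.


Basis B = {∅ × ∅, {x33} × {c}, {x33} × {d}, {x33} × {e}, {x35} × {c}, {x35} × {d}, {x35} × {e}, {x33} × {c, d}, {x33} × {c, e}, {x33, x35} × {c}, {x33} × {d, e}, {x33, x35} × {d}, {x33, x35} × {e}, {x34, x35} × {c}, {x34, x35} × {d}, {x34, x35} × {e}, {x35} × {c, d}, {x35} × {c, e}, {x35} × {d, e}, {x33} × {c, d, e}, {x33, x34, x35} × {c}, {x33, x34, x35} × {d}, {x33, x34, x35} × {e}, {x35} × {c, d, e}, {x33, x35} × {c, d}, {x33, x35} × {c, e}, {x33, x35} × {d, e}, {x34, x35} × {c, d}, {x34, x35} × {c, e}, {x34, x35} × {d, e}, {x33, x35} × {c, d, e}, {x33, x34, x35} × {c, d}, {x33, x34, x35} × {c, e}, {x33, x34, x35} × {d, e}, {x34, x35} × {c, d, e}, {x33, x34, x35} × {c, d, e}}; |τ_{X×Y}| = 216.

Enumerate products U × V with U ∈ τ_X, V ∈ τ_Y (deduplicated):
  ∅ × ∅ = {} (∅)
  {x33} × {c} = {(x33,c)}
  {x33} × {d} = {(x33,d)}
  {x33} × {e} = {(x33,e)}
  {x35} × {c} = {(x35,c)}
  {x35} × {d} = {(x35,d)}
  {x35} × {e} = {(x35,e)}
  {x33} × {c, d} = {(x33,c), (x33,d)}
  {x33} × {c, e} = {(x33,c), (x33,e)}
  {x33, x35} × {c} = {(x33,c), (x35,c)}
  {x33} × {d, e} = {(x33,d), (x33,e)}
  {x33, x35} × {d} = {(x33,d), (x35,d)}
  {x33, x35} × {e} = {(x33,e), (x35,e)}
  {x34, x35} × {c} = {(x34,c), (x35,c)}
  {x34, x35} × {d} = {(x34,d), (x35,d)}
  {x34, x35} × {e} = {(x34,e), (x35,e)}
  {x35} × {c, d} = {(x35,c), (x35,d)}
  {x35} × {c, e} = {(x35,c), (x35,e)}
  {x35} × {d, e} = {(x35,d), (x35,e)}
  {x33} × {c, d, e} = {(x33,c), (x33,d), (x33,e)}
  {x33, x34, x35} × {c} = {(x33,c), (x34,c), (x35,c)}
  {x33, x34, x35} × {d} = {(x33,d), (x34,d), (x35,d)}
  {x33, x34, x35} × {e} = {(x33,e), (x34,e), (x35,e)}
  {x35} × {c, d, e} = {(x35,c), (x35,d), (x35,e)}
  {x33, x35} × {c, d} = {(x33,c), (x33,d), (x35,c), (x35,d)}
  {x33, x35} × {c, e} = {(x33,c), (x33,e), (x35,c), (x35,e)}
  {x33, x35} × {d, e} = {(x33,d), (x33,e), (x35,d), (x35,e)}
  {x34, x35} × {c, d} = {(x34,c), (x34,d), (x35,c), (x35,d)}
  {x34, x35} × {c, e} = {(x34,c), (x34,e), (x35,c), (x35,e)}
  {x34, x35} × {d, e} = {(x34,d), (x34,e), (x35,d), (x35,e)}
  {x33, x35} × {c, d, e} = {(x33,c), (x33,d), (x33,e), (x35,c), (x35,d), (x35,e)}
  {x33, x34, x35} × {c, d} = {(x33,c), (x33,d), (x34,c), (x34,d), (x35,c), (x35,d)}
  {x33, x34, x35} × {c, e} = {(x33,c), (x33,e), (x34,c), (x34,e), (x35,c), (x35,e)}
  {x33, x34, x35} × {d, e} = {(x33,d), (x33,e), (x34,d), (x34,e), (x35,d), (x35,e)}
  {x34, x35} × {c, d, e} = {(x34,c), (x34,d), (x34,e), (x35,c), (x35,d), (x35,e)}
  {x33, x34, x35} × {c, d, e} = {(x33,c), (x33,d), (x33,e), (x34,c), (x34,d), (x34,e), (x35,c), (x35,d), (x35,e)}
These 36 distinct sets form the basis B.
Close under arbitrary unions to get τ_{X×Y}; counting gives |τ_{X×Y}| = 216.


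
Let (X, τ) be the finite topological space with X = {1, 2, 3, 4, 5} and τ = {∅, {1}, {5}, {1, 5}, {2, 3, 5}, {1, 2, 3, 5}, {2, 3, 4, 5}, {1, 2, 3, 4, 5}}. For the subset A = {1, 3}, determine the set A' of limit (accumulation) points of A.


A' = {2, 4}

For each x ∈ X, list the open sets U ∈ τ with x ∈ U, then check whether U ∩ (A ∖ {x}) ≠ ∅ for every such U.
  x = 1: open {1} ∋ x has {1} ∩ (A ∖ {1}) = ∅, so x is NOT a limit point.
  x = 2: opens ∋ x are {2, 3, 5}, {1, 2, 3, 5}, {2, 3, 4, 5}, {1, 2, 3, 4, 5}; each meets A ∖ {2}, so x IS a limit point.
  x = 3: open {2, 3, 5} ∋ x has {2, 3, 5} ∩ (A ∖ {3}) = ∅, so x is NOT a limit point.
  x = 4: opens ∋ x are {2, 3, 4, 5}, {1, 2, 3, 4, 5}; each meets A ∖ {4}, so x IS a limit point.
  x = 5: open {5} ∋ x has {5} ∩ (A ∖ {5}) = ∅, so x is NOT a limit point.
Collecting: A' = {2, 4}.


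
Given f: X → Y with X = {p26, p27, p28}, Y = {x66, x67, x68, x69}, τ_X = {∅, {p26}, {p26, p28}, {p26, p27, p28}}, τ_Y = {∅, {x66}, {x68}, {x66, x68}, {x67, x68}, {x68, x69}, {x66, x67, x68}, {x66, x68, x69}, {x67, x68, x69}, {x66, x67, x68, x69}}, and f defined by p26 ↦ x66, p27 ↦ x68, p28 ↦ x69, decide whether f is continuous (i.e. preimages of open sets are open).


f is NOT continuous.

Compute f^{-1}(U) for each U ∈ τ_Y:
  U = ∅: f^{-1}(U) = ∅ ∈ τ_X ✓.
  U = {x66}: f^{-1}(U) = {p26} ∈ τ_X ✓.
  U = {x68}: f^{-1}(U) = {p27} ∉ τ_X ✗.
  U = {x66, x68}: f^{-1}(U) = {p26, p27} ∉ τ_X ✗.
  U = {x67, x68}: f^{-1}(U) = {p27} ∉ τ_X ✗.
  U = {x68, x69}: f^{-1}(U) = {p27, p28} ∉ τ_X ✗.
  U = {x66, x67, x68}: f^{-1}(U) = {p26, p27} ∉ τ_X ✗.
  U = {x66, x68, x69}: f^{-1}(U) = {p26, p27, p28} ∈ τ_X ✓.
  U = {x67, x68, x69}: f^{-1}(U) = {p27, p28} ∉ τ_X ✗.
  U = {x66, x67, x68, x69}: f^{-1}(U) = {p26, p27, p28} ∈ τ_X ✓.
Found U = {x68} with f^{-1}(U) = {p27} not in τ_X. Therefore f is NOT continuous.


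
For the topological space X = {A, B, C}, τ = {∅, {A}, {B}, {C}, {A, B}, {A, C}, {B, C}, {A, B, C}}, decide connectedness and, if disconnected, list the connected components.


(X, τ) is disconnected; components = [{A}, {B}, {C}].

Find clopen sets (U ∈ τ with X ∖ U ∈ τ):
  U = ∅, X ∖ U = {A, B, C} — both open, so U is clopen.
  U = {A}, X ∖ U = {B, C} — both open, so U is clopen.
  U = {B}, X ∖ U = {A, C} — both open, so U is clopen.
  U = {C}, X ∖ U = {A, B} — both open, so U is clopen.
  U = {A, B}, X ∖ U = {C} — both open, so U is clopen.
  U = {A, C}, X ∖ U = {B} — both open, so U is clopen.
  U = {B, C}, X ∖ U = {A} — both open, so U is clopen.
  U = {A, B, C}, X ∖ U = ∅ — both open, so U is clopen.
Nontrivial clopen(s) exist: e.g. {A}. So (X, τ) is disconnected.
Compute connected components by grouping points that agree on all clopens:
  component: {A}
  component: {B}
  component: {C}


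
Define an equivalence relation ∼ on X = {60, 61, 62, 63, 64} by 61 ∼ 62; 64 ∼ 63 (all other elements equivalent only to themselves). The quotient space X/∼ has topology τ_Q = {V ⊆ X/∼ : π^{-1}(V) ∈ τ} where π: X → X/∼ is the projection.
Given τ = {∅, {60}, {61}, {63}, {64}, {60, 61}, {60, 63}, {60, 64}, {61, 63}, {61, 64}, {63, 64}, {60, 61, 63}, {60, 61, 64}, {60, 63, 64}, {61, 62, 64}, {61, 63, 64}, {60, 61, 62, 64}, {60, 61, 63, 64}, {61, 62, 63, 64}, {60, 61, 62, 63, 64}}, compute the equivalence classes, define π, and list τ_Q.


X/∼ = {[60], [61=62], [63=64]}; |τ_Q| = 6.

Equivalence classes: [60], [61=62], [63=64].
Quotient map π: X → X/∼ sends 60 ↦ [60], 61 ↦ [61=62], 62 ↦ [61=62], 63 ↦ [63=64], 64 ↦ [63=64].
For each subset V ⊆ X/∼, compute π^{-1}(V) ⊆ X and check whether π^{-1}(V) ∈ τ. V is open in τ_Q iff π^{-1}(V) ∈ τ.
  V = {}: π^{-1}(V) = ∅ ∈ τ ✓.
  V = {[60]}: π^{-1}(V) = {60} ∈ τ ✓.
  V = {[61=62]}: π^{-1}(V) = {61, 62} ∉ τ ✗.
  V = {[60], [61=62]}: π^{-1}(V) = {60, 61, 62} ∉ τ ✗.
  V = {[63=64]}: π^{-1}(V) = {63, 64} ∈ τ ✓.
  V = {[60], [63=64]}: π^{-1}(V) = {60, 63, 64} ∈ τ ✓.
  V = {[61=62], [63=64]}: π^{-1}(V) = {61, 62, 63, 64} ∈ τ ✓.
  V = {[60], [61=62], [63=64]}: π^{-1}(V) = {60, 61, 62, 63, 64} ∈ τ ✓.
Open sets in the quotient: τ_Q = {{}, {[60]}, {[63=64]}, {[60], [63=64]}, {[61=62], [63=64]}, {[60], [61=62], [63=64]}} (6 elements).


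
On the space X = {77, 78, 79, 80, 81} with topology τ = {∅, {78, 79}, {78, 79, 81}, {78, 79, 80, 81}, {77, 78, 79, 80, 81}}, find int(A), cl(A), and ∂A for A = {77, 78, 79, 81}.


int(A) = {78, 79, 81}, cl(A) = {77, 78, 79, 80, 81}, ∂A = {77, 80}.

Closed sets in (X, τ) are complements of opens:
  closed(X, τ) = {∅, {77}, {77, 80}, {77, 80, 81}, {77, 78, 79, 80, 81}}.
int(A) = ⋃ {U ∈ τ : U ⊆ A}. Opens contained in A: ∅, {78, 79}, {78, 79, 81}.
Taking the union of these: int(A) = {78, 79, 81}.
cl(A) = ⋂ {C closed : A ⊆ C}. Closed sets containing A: {77, 78, 79, 80, 81}.
Intersecting these: cl(A) = {77, 78, 79, 80, 81}.
∂A = cl(A) ∖ int(A) = {77, 78, 79, 80, 81} ∖ {78, 79, 81} = {77, 80}.


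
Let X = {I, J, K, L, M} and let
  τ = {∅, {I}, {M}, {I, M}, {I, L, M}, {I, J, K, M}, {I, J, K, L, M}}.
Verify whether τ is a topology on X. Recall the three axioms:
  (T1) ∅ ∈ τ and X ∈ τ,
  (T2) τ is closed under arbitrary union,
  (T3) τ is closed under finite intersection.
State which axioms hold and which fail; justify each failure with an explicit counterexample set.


τ IS a topology on X.

Axiom (T1): ∅ ∈ τ? Yes; X ∈ τ? Yes.
Axiom (T2/T3): check pairwise unions and intersections of members of τ.
All pairwise intersections and unions checked — each lies in τ. Therefore τ satisfies (T1), (T2), (T3): it IS a topology on X.


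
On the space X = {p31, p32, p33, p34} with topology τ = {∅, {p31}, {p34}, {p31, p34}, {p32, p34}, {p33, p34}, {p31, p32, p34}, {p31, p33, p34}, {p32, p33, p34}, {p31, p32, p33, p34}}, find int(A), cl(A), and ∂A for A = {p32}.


int(A) = ∅, cl(A) = {p32}, ∂A = {p32}.

Closed sets in (X, τ) are complements of opens:
  closed(X, τ) = {∅, {p31}, {p32}, {p33}, {p31, p32}, {p31, p33}, {p32, p33}, {p31, p32, p33}, {p32, p33, p34}, {p31, p32, p33, p34}}.
int(A) = ⋃ {U ∈ τ : U ⊆ A}. Opens contained in A: ∅.
Taking the union of these: int(A) = ∅.
cl(A) = ⋂ {C closed : A ⊆ C}. Closed sets containing A: {p32}, {p31, p32}, {p32, p33}, {p31, p32, p33}, {p32, p33, p34}, {p31, p32, p33, p34}.
Intersecting these: cl(A) = {p32}.
∂A = cl(A) ∖ int(A) = {p32} ∖ ∅ = {p32}.


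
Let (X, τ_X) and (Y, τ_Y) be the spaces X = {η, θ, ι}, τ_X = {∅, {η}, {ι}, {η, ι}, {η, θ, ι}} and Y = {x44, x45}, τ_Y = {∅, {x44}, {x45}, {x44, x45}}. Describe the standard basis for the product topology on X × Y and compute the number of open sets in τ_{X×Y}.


Basis B = {∅ × ∅, {η} × {x44}, {η} × {x45}, {ι} × {x44}, {ι} × {x45}, {η} × {x44, x45}, {η, ι} × {x44}, {η, ι} × {x45}, {ι} × {x44, x45}, {η, θ, ι} × {x44}, {η, θ, ι} × {x45}, {η, ι} × {x44, x45}, {η, θ, ι} × {x44, x45}}; |τ_{X×Y}| = 25.

Enumerate products U × V with U ∈ τ_X, V ∈ τ_Y (deduplicated):
  ∅ × ∅ = {} (∅)
  {η} × {x44} = {(η,x44)}
  {η} × {x45} = {(η,x45)}
  {ι} × {x44} = {(ι,x44)}
  {ι} × {x45} = {(ι,x45)}
  {η} × {x44, x45} = {(η,x44), (η,x45)}
  {η, ι} × {x44} = {(η,x44), (ι,x44)}
  {η, ι} × {x45} = {(η,x45), (ι,x45)}
  {ι} × {x44, x45} = {(ι,x44), (ι,x45)}
  {η, θ, ι} × {x44} = {(η,x44), (θ,x44), (ι,x44)}
  {η, θ, ι} × {x45} = {(η,x45), (θ,x45), (ι,x45)}
  {η, ι} × {x44, x45} = {(η,x44), (η,x45), (ι,x44), (ι,x45)}
  {η, θ, ι} × {x44, x45} = {(η,x44), (η,x45), (θ,x44), (θ,x45), (ι,x44), (ι,x45)}
These 13 distinct sets form the basis B.
Close under arbitrary unions to get τ_{X×Y}; counting gives |τ_{X×Y}| = 25.


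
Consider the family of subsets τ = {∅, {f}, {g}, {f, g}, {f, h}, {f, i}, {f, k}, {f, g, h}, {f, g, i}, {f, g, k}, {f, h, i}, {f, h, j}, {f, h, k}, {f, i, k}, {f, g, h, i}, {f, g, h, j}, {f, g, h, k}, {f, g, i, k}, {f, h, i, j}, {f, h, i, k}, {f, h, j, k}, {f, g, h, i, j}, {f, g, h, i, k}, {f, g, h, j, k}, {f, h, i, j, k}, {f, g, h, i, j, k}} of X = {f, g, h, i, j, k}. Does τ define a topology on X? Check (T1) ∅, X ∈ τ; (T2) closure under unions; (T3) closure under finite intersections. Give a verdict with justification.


τ IS a topology on X.

Axiom (T1): ∅ ∈ τ? Yes; X ∈ τ? Yes.
Axiom (T2/T3): check pairwise unions and intersections of members of τ.
All pairwise intersections and unions checked — each lies in τ. Therefore τ satisfies (T1), (T2), (T3): it IS a topology on X.


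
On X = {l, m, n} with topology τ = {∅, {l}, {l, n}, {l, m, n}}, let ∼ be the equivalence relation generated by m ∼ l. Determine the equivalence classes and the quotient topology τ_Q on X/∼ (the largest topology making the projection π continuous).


X/∼ = {[l=m], [n]}; |τ_Q| = 2.

Equivalence classes: [l=m], [n].
Quotient map π: X → X/∼ sends l ↦ [l=m], m ↦ [l=m], n ↦ [n].
For each subset V ⊆ X/∼, compute π^{-1}(V) ⊆ X and check whether π^{-1}(V) ∈ τ. V is open in τ_Q iff π^{-1}(V) ∈ τ.
  V = {}: π^{-1}(V) = ∅ ∈ τ ✓.
  V = {[l=m]}: π^{-1}(V) = {l, m} ∉ τ ✗.
  V = {[n]}: π^{-1}(V) = {n} ∉ τ ✗.
  V = {[l=m], [n]}: π^{-1}(V) = {l, m, n} ∈ τ ✓.
Open sets in the quotient: τ_Q = {{}, {[l=m], [n]}} (2 elements).


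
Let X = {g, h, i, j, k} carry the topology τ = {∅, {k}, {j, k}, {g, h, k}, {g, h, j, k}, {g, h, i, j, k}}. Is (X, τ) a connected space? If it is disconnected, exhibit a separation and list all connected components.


(X, τ) is connected.

Find clopen sets (U ∈ τ with X ∖ U ∈ τ):
  U = ∅, X ∖ U = {g, h, i, j, k} — both open, so U is clopen.
  U = {g, h, i, j, k}, X ∖ U = ∅ — both open, so U is clopen.
Only trivial clopens (∅ and X) exist, so (X, τ) is connected.
Compute connected components by grouping points that agree on all clopens:
  component: {g, h, i, j, k}


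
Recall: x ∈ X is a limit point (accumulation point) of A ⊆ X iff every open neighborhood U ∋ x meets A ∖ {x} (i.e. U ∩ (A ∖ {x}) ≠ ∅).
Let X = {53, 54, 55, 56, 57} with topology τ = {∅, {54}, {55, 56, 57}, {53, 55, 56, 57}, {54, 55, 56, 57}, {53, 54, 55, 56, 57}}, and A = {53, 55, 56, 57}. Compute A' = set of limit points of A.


A' = {53, 55, 56, 57}

For each x ∈ X, list the open sets U ∈ τ with x ∈ U, then check whether U ∩ (A ∖ {x}) ≠ ∅ for every such U.
  x = 53: opens ∋ x are {53, 55, 56, 57}, {53, 54, 55, 56, 57}; each meets A ∖ {53}, so x IS a limit point.
  x = 54: open {54} ∋ x has {54} ∩ (A ∖ {54}) = ∅, so x is NOT a limit point.
  x = 55: opens ∋ x are {55, 56, 57}, {53, 55, 56, 57}, {54, 55, 56, 57}, {53, 54, 55, 56, 57}; each meets A ∖ {55}, so x IS a limit point.
  x = 56: opens ∋ x are {55, 56, 57}, {53, 55, 56, 57}, {54, 55, 56, 57}, {53, 54, 55, 56, 57}; each meets A ∖ {56}, so x IS a limit point.
  x = 57: opens ∋ x are {55, 56, 57}, {53, 55, 56, 57}, {54, 55, 56, 57}, {53, 54, 55, 56, 57}; each meets A ∖ {57}, so x IS a limit point.
Collecting: A' = {53, 55, 56, 57}.


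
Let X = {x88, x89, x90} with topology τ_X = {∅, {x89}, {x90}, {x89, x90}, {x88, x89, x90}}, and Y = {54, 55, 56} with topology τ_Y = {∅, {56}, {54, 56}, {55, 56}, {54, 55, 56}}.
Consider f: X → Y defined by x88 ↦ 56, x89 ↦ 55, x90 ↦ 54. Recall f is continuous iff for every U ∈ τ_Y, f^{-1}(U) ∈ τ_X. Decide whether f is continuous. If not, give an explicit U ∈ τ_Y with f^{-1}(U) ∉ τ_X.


f is NOT continuous.

Compute f^{-1}(U) for each U ∈ τ_Y:
  U = ∅: f^{-1}(U) = ∅ ∈ τ_X ✓.
  U = {56}: f^{-1}(U) = {x88} ∉ τ_X ✗.
  U = {54, 56}: f^{-1}(U) = {x88, x90} ∉ τ_X ✗.
  U = {55, 56}: f^{-1}(U) = {x88, x89} ∉ τ_X ✗.
  U = {54, 55, 56}: f^{-1}(U) = {x88, x89, x90} ∈ τ_X ✓.
Found U = {56} with f^{-1}(U) = {x88} not in τ_X. Therefore f is NOT continuous.


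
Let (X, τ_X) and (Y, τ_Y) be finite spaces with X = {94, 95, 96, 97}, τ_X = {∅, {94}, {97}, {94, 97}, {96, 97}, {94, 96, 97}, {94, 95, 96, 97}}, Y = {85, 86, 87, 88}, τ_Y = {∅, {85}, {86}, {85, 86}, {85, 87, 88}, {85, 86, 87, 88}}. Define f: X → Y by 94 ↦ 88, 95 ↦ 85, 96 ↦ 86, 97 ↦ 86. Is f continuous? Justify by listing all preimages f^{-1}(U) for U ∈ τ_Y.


f is NOT continuous.

Compute f^{-1}(U) for each U ∈ τ_Y:
  U = ∅: f^{-1}(U) = ∅ ∈ τ_X ✓.
  U = {85}: f^{-1}(U) = {95} ∉ τ_X ✗.
  U = {86}: f^{-1}(U) = {96, 97} ∈ τ_X ✓.
  U = {85, 86}: f^{-1}(U) = {95, 96, 97} ∉ τ_X ✗.
  U = {85, 87, 88}: f^{-1}(U) = {94, 95} ∉ τ_X ✗.
  U = {85, 86, 87, 88}: f^{-1}(U) = {94, 95, 96, 97} ∈ τ_X ✓.
Found U = {85} with f^{-1}(U) = {95} not in τ_X. Therefore f is NOT continuous.


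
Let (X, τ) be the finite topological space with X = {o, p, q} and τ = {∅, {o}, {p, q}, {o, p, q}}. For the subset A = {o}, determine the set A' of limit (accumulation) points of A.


A' = ∅

For each x ∈ X, list the open sets U ∈ τ with x ∈ U, then check whether U ∩ (A ∖ {x}) ≠ ∅ for every such U.
  x = o: open {o} ∋ x has {o} ∩ (A ∖ {o}) = ∅, so x is NOT a limit point.
  x = p: open {p, q} ∋ x has {p, q} ∩ (A ∖ {p}) = ∅, so x is NOT a limit point.
  x = q: open {p, q} ∋ x has {p, q} ∩ (A ∖ {q}) = ∅, so x is NOT a limit point.
Collecting: A' = ∅.


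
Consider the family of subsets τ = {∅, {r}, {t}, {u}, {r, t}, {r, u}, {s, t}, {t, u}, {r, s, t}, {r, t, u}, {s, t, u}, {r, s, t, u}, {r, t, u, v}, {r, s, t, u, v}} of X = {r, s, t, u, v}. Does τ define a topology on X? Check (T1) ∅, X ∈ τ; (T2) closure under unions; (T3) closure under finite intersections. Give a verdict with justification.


τ IS a topology on X.

Axiom (T1): ∅ ∈ τ? Yes; X ∈ τ? Yes.
Axiom (T2/T3): check pairwise unions and intersections of members of τ.
All pairwise intersections and unions checked — each lies in τ. Therefore τ satisfies (T1), (T2), (T3): it IS a topology on X.


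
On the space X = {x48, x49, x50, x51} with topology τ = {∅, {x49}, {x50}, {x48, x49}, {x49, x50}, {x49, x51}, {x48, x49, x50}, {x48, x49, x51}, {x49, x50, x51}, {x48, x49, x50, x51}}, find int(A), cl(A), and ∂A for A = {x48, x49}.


int(A) = {x48, x49}, cl(A) = {x48, x49, x51}, ∂A = {x51}.

Closed sets in (X, τ) are complements of opens:
  closed(X, τ) = {∅, {x48}, {x50}, {x51}, {x48, x50}, {x48, x51}, {x50, x51}, {x48, x49, x51}, {x48, x50, x51}, {x48, x49, x50, x51}}.
int(A) = ⋃ {U ∈ τ : U ⊆ A}. Opens contained in A: ∅, {x49}, {x48, x49}.
Taking the union of these: int(A) = {x48, x49}.
cl(A) = ⋂ {C closed : A ⊆ C}. Closed sets containing A: {x48, x49, x51}, {x48, x49, x50, x51}.
Intersecting these: cl(A) = {x48, x49, x51}.
∂A = cl(A) ∖ int(A) = {x48, x49, x51} ∖ {x48, x49} = {x51}.


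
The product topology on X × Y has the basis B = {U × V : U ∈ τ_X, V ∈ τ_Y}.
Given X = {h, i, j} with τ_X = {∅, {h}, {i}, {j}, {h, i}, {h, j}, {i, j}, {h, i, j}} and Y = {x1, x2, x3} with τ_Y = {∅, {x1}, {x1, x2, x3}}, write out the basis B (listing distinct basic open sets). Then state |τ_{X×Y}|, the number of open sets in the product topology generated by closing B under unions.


Basis B = {∅ × ∅, {h} × {x1}, {i} × {x1}, {j} × {x1}, {h, i} × {x1}, {h, j} × {x1}, {i, j} × {x1}, {h} × {x1, x2, x3}, {h, i, j} × {x1}, {i} × {x1, x2, x3}, {j} × {x1, x2, x3}, {h, i} × {x1, x2, x3}, {h, j} × {x1, x2, x3}, {i, j} × {x1, x2, x3}, {h, i, j} × {x1, x2, x3}}; |τ_{X×Y}| = 27.

Enumerate products U × V with U ∈ τ_X, V ∈ τ_Y (deduplicated):
  ∅ × ∅ = {} (∅)
  {h} × {x1} = {(h,x1)}
  {i} × {x1} = {(i,x1)}
  {j} × {x1} = {(j,x1)}
  {h, i} × {x1} = {(h,x1), (i,x1)}
  {h, j} × {x1} = {(h,x1), (j,x1)}
  {i, j} × {x1} = {(i,x1), (j,x1)}
  {h} × {x1, x2, x3} = {(h,x1), (h,x2), (h,x3)}
  {h, i, j} × {x1} = {(h,x1), (i,x1), (j,x1)}
  {i} × {x1, x2, x3} = {(i,x1), (i,x2), (i,x3)}
  {j} × {x1, x2, x3} = {(j,x1), (j,x2), (j,x3)}
  {h, i} × {x1, x2, x3} = {(h,x1), (h,x2), (h,x3), (i,x1), (i,x2), (i,x3)}
  {h, j} × {x1, x2, x3} = {(h,x1), (h,x2), (h,x3), (j,x1), (j,x2), (j,x3)}
  {i, j} × {x1, x2, x3} = {(i,x1), (i,x2), (i,x3), (j,x1), (j,x2), (j,x3)}
  {h, i, j} × {x1, x2, x3} = {(h,x1), (h,x2), (h,x3), (i,x1), (i,x2), (i,x3), (j,x1), (j,x2), (j,x3)}
These 15 distinct sets form the basis B.
Close under arbitrary unions to get τ_{X×Y}; counting gives |τ_{X×Y}| = 27.


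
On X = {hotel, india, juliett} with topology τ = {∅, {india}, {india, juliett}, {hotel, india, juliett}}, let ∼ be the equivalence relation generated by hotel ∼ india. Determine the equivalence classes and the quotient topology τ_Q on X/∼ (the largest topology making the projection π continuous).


X/∼ = {[hotel=india], [juliett]}; |τ_Q| = 2.

Equivalence classes: [hotel=india], [juliett].
Quotient map π: X → X/∼ sends hotel ↦ [hotel=india], india ↦ [hotel=india], juliett ↦ [juliett].
For each subset V ⊆ X/∼, compute π^{-1}(V) ⊆ X and check whether π^{-1}(V) ∈ τ. V is open in τ_Q iff π^{-1}(V) ∈ τ.
  V = {}: π^{-1}(V) = ∅ ∈ τ ✓.
  V = {[hotel=india]}: π^{-1}(V) = {hotel, india} ∉ τ ✗.
  V = {[juliett]}: π^{-1}(V) = {juliett} ∉ τ ✗.
  V = {[hotel=india], [juliett]}: π^{-1}(V) = {hotel, india, juliett} ∈ τ ✓.
Open sets in the quotient: τ_Q = {{}, {[hotel=india], [juliett]}} (2 elements).


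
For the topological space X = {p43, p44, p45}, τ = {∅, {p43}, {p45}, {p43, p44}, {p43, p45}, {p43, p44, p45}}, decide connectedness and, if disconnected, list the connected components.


(X, τ) is disconnected; components = [{p45}, {p43, p44}].

Find clopen sets (U ∈ τ with X ∖ U ∈ τ):
  U = ∅, X ∖ U = {p43, p44, p45} — both open, so U is clopen.
  U = {p45}, X ∖ U = {p43, p44} — both open, so U is clopen.
  U = {p43, p44}, X ∖ U = {p45} — both open, so U is clopen.
  U = {p43, p44, p45}, X ∖ U = ∅ — both open, so U is clopen.
Nontrivial clopen(s) exist: e.g. {p43, p44}. So (X, τ) is disconnected.
Compute connected components by grouping points that agree on all clopens:
  component: {p45}
  component: {p43, p44}


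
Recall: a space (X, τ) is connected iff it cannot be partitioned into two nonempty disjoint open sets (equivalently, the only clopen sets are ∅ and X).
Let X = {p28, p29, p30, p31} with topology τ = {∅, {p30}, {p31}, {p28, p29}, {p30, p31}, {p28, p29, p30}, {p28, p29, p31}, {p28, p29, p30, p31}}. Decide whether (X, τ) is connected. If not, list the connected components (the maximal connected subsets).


(X, τ) is disconnected; components = [{p30}, {p31}, {p28, p29}].

Find clopen sets (U ∈ τ with X ∖ U ∈ τ):
  U = ∅, X ∖ U = {p28, p29, p30, p31} — both open, so U is clopen.
  U = {p30}, X ∖ U = {p28, p29, p31} — both open, so U is clopen.
  U = {p31}, X ∖ U = {p28, p29, p30} — both open, so U is clopen.
  U = {p28, p29}, X ∖ U = {p30, p31} — both open, so U is clopen.
  U = {p30, p31}, X ∖ U = {p28, p29} — both open, so U is clopen.
  U = {p28, p29, p30}, X ∖ U = {p31} — both open, so U is clopen.
  U = {p28, p29, p31}, X ∖ U = {p30} — both open, so U is clopen.
  U = {p28, p29, p30, p31}, X ∖ U = ∅ — both open, so U is clopen.
Nontrivial clopen(s) exist: e.g. {p28, p29}. So (X, τ) is disconnected.
Compute connected components by grouping points that agree on all clopens:
  component: {p30}
  component: {p31}
  component: {p28, p29}


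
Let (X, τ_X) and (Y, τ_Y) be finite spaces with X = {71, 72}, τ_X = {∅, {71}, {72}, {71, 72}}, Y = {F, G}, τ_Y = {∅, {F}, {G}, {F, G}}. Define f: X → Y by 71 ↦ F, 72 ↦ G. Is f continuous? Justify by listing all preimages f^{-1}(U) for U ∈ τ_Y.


f IS continuous.

Compute f^{-1}(U) for each U ∈ τ_Y:
  U = ∅: f^{-1}(U) = ∅ ∈ τ_X ✓.
  U = {F}: f^{-1}(U) = {71} ∈ τ_X ✓.
  U = {G}: f^{-1}(U) = {72} ∈ τ_X ✓.
  U = {F, G}: f^{-1}(U) = {71, 72} ∈ τ_X ✓.
Every preimage lies in τ_X, so f IS continuous.


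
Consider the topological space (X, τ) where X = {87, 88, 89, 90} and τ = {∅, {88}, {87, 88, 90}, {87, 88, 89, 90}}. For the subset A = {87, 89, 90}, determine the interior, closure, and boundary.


int(A) = ∅, cl(A) = {87, 89, 90}, ∂A = {87, 89, 90}.

Closed sets in (X, τ) are complements of opens:
  closed(X, τ) = {∅, {89}, {87, 89, 90}, {87, 88, 89, 90}}.
int(A) = ⋃ {U ∈ τ : U ⊆ A}. Opens contained in A: ∅.
Taking the union of these: int(A) = ∅.
cl(A) = ⋂ {C closed : A ⊆ C}. Closed sets containing A: {87, 89, 90}, {87, 88, 89, 90}.
Intersecting these: cl(A) = {87, 89, 90}.
∂A = cl(A) ∖ int(A) = {87, 89, 90} ∖ ∅ = {87, 89, 90}.


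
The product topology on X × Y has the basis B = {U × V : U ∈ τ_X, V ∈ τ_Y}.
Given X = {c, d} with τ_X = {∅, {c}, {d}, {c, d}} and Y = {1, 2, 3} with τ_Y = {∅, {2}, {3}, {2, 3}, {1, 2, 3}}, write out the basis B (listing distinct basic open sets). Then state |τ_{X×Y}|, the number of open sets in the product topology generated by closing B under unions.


Basis B = {∅ × ∅, {c} × {2}, {c} × {3}, {d} × {2}, {d} × {3}, {c} × {2, 3}, {c, d} × {2}, {c, d} × {3}, {d} × {2, 3}, {c} × {1, 2, 3}, {d} × {1, 2, 3}, {c, d} × {2, 3}, {c, d} × {1, 2, 3}}; |τ_{X×Y}| = 25.

Enumerate products U × V with U ∈ τ_X, V ∈ τ_Y (deduplicated):
  ∅ × ∅ = {} (∅)
  {c} × {2} = {(c,2)}
  {c} × {3} = {(c,3)}
  {d} × {2} = {(d,2)}
  {d} × {3} = {(d,3)}
  {c} × {2, 3} = {(c,2), (c,3)}
  {c, d} × {2} = {(c,2), (d,2)}
  {c, d} × {3} = {(c,3), (d,3)}
  {d} × {2, 3} = {(d,2), (d,3)}
  {c} × {1, 2, 3} = {(c,1), (c,2), (c,3)}
  {d} × {1, 2, 3} = {(d,1), (d,2), (d,3)}
  {c, d} × {2, 3} = {(c,2), (c,3), (d,2), (d,3)}
  {c, d} × {1, 2, 3} = {(c,1), (c,2), (c,3), (d,1), (d,2), (d,3)}
These 13 distinct sets form the basis B.
Close under arbitrary unions to get τ_{X×Y}; counting gives |τ_{X×Y}| = 25.
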